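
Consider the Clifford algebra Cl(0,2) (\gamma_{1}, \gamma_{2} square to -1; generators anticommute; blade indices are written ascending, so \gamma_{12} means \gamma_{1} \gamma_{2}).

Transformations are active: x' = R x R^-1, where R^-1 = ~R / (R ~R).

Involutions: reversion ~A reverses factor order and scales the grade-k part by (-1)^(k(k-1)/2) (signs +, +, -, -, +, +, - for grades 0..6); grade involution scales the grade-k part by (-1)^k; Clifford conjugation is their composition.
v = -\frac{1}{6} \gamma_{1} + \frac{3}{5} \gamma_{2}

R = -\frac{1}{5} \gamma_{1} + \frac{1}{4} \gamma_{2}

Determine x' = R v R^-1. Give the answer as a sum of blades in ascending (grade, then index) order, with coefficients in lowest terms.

~R = -\frac{1}{5} \gamma_{1} + \frac{1}{4} \gamma_{2}, and R ~R = -\frac{41}{400}, so R^-1 = ~R / (-\frac{41}{400}).
R v = -\frac{11}{60} - \frac{47}{600} \gamma_{12}
Answer: -\frac{45}{82} \gamma_{1} + \frac{181}{615} \gamma_{2}


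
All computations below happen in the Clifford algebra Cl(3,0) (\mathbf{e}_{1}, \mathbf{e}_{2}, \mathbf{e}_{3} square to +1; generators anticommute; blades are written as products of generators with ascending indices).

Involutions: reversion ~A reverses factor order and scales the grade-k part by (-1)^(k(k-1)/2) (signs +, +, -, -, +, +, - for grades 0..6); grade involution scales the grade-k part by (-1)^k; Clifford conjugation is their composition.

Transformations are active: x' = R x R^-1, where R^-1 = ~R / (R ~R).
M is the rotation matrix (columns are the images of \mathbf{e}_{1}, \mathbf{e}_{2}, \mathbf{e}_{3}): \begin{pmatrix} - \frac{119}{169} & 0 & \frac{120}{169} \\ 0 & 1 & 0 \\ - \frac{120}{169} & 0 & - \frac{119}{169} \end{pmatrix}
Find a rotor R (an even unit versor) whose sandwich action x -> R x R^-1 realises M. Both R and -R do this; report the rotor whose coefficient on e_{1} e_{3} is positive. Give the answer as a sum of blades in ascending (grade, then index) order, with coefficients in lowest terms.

Method: write R = a + b12*e_{1} e_{2} + b13*e_{1} e_{3} + b23*e_{2} e_{3} with a^2 + b12^2 + b13^2 + b23^2 = 1 (so R^-1 = ~R). Expanding the columns R e_j ~R gives tr M = 4a^2 - 1 and, from the antisymmetric part, M21 - M12 = -4a*b12, M13 - M31 = 4a*b13, M32 - M23 = -4a*b23.
Here tr M = -\frac{69}{169}, so a^2 = (1 + tr M)/4 = \frac{25}{169} and a = ±\frac{5}{13}. Taking a = \frac{5}{13}: M21 - M12 = 0, M13 - M31 = \frac{240}{169}, M32 - M23 = 0, giving b12 = 0, b13 = \frac{12}{13}, b23 = 0, i.e. R = \frac{5}{13} + \frac{12}{13} e_{1} e_{3}.
Its e_{1} e_{3} coefficient is already positive.
Answer: \frac{5}{13} + \frac{12}{13} e_{1} e_{3}. Key observation: the double cover Spin(3) -> SO(3) sends R and -R to the same matrix (trace -\frac{69}{169} here), so the stated sign of the e_{1} e_{3} coefficient is what selects one sheet.


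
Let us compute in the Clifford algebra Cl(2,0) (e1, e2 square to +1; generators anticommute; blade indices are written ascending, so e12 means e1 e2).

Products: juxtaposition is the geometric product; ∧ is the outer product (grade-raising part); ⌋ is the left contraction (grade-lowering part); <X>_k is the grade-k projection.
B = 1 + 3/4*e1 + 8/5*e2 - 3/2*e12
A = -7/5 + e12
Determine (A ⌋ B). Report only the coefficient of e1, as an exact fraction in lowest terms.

step 1: 1/10 - 21/20*e1 - 56/25*e2 + 21/10*e12
Answer: -21/20


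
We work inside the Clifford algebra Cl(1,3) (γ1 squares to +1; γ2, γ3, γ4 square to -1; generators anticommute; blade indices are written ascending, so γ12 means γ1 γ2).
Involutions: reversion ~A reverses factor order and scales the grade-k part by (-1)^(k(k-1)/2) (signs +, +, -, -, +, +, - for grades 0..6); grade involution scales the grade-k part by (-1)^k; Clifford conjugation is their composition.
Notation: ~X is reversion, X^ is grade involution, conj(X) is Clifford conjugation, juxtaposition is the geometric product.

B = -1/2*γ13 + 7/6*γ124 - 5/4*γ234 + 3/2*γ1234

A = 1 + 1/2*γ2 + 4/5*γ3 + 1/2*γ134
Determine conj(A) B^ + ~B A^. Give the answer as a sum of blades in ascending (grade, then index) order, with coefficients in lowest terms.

first term: 2/5*γ1 - 3/4*γ2 - 1/4*γ4 - 5/8*γ12 - 1/2*γ13 + 7/12*γ14 + 7/12*γ23 - γ24 + 5/8*γ34 - 1/4*γ123 + 1/30*γ124 - 3/4*γ134 + 5/4*γ234 + 73/30*γ1234
second term: 2/5*γ1 - 3/4*γ2 - 1/4*γ4 - 5/8*γ12 + 1/2*γ13 + 7/12*γ14 + 7/12*γ23 - γ24 + 5/8*γ34 + 1/4*γ123 - 71/30*γ124 + 3/4*γ134 + 5/4*γ234 + 17/30*γ1234
Answer: 4/5*γ1 - 3/2*γ2 - 1/2*γ4 - 5/4*γ12 + 7/6*γ14 + 7/6*γ23 - 2*γ24 + 5/4*γ34 - 7/3*γ124 + 5/2*γ234 + 3*γ1234


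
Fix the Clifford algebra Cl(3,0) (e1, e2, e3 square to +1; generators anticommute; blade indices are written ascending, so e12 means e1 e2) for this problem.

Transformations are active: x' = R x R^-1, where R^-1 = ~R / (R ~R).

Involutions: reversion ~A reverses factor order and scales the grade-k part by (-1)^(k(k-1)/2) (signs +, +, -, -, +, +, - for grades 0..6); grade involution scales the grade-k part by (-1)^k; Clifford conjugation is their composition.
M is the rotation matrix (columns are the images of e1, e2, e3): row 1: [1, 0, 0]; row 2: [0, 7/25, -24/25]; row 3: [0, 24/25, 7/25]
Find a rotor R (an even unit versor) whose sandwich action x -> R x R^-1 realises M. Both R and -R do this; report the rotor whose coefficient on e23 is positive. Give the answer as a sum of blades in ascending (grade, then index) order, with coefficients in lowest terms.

Method: write R = a + b12*e12 + b13*e13 + b23*e23 with a^2 + b12^2 + b13^2 + b23^2 = 1 (so R^-1 = ~R). Expanding the columns R e_j ~R gives tr M = 4a^2 - 1 and, from the antisymmetric part, M21 - M12 = -4a*b12, M13 - M31 = 4a*b13, M32 - M23 = -4a*b23.
Here tr M = 39/25, so a^2 = (1 + tr M)/4 = 16/25 and a = ±4/5. Taking a = 4/5: M21 - M12 = 0, M13 - M31 = 0, M32 - M23 = 48/25, giving b12 = 0, b13 = 0, b23 = -3/5, i.e. R = 4/5 - 3/5*e23.
Its e23 coefficient is negative, so report the other preimage -R.
Answer: -4/5 + 3/5*e23. Key observation: the double cover Spin(3) -> SO(3) sends R and -R to the same matrix (trace 39/25 here), so the stated sign of the e23 coefficient is what selects one sheet.


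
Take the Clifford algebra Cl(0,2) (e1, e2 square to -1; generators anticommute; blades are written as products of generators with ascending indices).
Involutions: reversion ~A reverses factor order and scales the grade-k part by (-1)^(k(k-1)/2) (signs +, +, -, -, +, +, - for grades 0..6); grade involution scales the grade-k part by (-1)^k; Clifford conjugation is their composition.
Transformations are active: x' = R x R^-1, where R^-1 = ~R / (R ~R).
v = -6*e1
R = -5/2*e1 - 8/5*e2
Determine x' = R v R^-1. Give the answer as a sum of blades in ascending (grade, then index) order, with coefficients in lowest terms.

~R = -5/2*e1 - 8/5*e2, and R ~R = -881/100, so R^-1 = ~R / (-881/100).
R v = -15 - 48/5*e1 e2
Answer: -2214/881*e1 - 4800/881*e2


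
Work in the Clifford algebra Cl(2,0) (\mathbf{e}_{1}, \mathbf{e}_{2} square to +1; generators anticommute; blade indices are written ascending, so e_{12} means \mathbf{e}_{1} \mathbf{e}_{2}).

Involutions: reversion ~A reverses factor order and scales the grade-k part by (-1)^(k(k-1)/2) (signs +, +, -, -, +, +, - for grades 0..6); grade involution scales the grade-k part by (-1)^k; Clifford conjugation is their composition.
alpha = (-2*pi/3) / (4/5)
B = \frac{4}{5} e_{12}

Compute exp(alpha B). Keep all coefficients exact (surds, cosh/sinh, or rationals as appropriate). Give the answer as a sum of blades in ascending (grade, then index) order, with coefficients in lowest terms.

B^2 = (\frac{4}{5})^2*(e_{12})^2 = \frac{16}{25}*(-1) = -\frac{16}{25} (a basis 2-blade squares to minus the product of its generators' squares).
B^2 = -\frac{16}{25} — the series telescopes trigonometrically here: l = \frac{4}{5}, alpha*l = - \frac{2 \pi}{3}, so exp(alpha B) = cos(- \frac{2 \pi}{3}) + (sin(- \frac{2 \pi}{3})/(\frac{4}{5}))*B = - \frac{1}{2} + (- \frac{5 \sqrt{3}}{8})*B.
Answer: - \frac{1}{2} - \frac{\sqrt{3}}{2} e_{12}


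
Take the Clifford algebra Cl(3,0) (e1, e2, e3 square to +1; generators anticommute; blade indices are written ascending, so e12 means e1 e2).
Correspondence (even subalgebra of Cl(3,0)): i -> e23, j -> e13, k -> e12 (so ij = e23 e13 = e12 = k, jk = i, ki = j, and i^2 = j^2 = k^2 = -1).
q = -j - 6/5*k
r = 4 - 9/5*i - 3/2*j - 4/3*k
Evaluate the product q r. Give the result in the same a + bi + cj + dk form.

In blades: q = -6/5*e12 - e13, r = 4 - 4/3*e12 - 3/2*e13 - 9/5*e23.
Distribute q over r term by term (generator squares from the signature, products reordered to ascending indices): (-6/5*e12)*r = -8/5 - 24/5*e12 + 54/25*e13 - 9/5*e23; (-e13)*r = -3/2 - 9/5*e12 - 4*e13 + 4/3*e23.
Sum: -31/10 - 33/5*e12 - 46/25*e13 - 7/15*e23; translating back through the correspondence:
Answer: -31/10 - 7/15*i - 46/25*j - 33/5*k


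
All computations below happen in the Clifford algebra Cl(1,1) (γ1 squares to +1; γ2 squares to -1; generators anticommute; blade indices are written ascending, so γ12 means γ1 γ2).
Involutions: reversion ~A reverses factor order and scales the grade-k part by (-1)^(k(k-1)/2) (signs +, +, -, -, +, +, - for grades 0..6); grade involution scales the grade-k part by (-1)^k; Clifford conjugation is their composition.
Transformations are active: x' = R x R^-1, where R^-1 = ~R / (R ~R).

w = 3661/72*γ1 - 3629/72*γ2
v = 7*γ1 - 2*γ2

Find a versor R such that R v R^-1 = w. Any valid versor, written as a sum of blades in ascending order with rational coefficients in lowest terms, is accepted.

Why this works: both vectors square to 45, so q(v) = q(w) and R = v + w = 4165/72*γ1 - 3773/72*γ2 carries v to w — its own direction survives, the complement (v - w)/2 flips.
Answer: 4165/72*γ1 - 3773/72*γ2


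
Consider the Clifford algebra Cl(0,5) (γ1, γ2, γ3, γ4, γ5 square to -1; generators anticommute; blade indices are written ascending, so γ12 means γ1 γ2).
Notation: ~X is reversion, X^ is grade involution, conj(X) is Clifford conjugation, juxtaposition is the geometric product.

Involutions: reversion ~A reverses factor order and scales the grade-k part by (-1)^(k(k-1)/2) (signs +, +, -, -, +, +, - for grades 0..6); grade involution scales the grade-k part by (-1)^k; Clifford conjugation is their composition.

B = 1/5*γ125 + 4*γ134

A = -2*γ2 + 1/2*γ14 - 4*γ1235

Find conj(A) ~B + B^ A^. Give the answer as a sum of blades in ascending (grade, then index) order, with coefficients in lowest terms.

first term: 14/5*γ3 - 2/5*γ15 - 161/10*γ245 + 8*γ1234
second term: -14/5*γ3 - 2/5*γ15 - 161/10*γ245 - 8*γ1234
Answer: -4/5*γ15 - 161/5*γ245


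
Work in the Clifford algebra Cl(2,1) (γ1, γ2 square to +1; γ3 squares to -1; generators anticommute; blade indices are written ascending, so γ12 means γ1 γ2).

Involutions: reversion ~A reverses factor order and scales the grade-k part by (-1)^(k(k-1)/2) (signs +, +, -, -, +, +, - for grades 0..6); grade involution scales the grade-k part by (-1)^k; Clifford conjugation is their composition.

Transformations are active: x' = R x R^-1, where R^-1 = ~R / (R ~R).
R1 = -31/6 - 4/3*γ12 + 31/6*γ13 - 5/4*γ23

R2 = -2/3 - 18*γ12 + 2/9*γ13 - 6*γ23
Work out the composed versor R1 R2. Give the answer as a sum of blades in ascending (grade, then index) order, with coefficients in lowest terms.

Distribute over the terms of R1 (each basis-blade product reordered to ascending indices, repeated generators contracted through their squares):
(-31/6) R2 = 31/9 + 93*γ12 - 31/27*γ13 + 31*γ23
(-4/3*γ12) R2 = -24 + 8/9*γ12 + 8*γ13 + 8/27*γ23
(31/6*γ13) R2 = 31/27 - 31*γ12 - 31/9*γ13 - 93*γ23
(-5/4*γ23) R2 = 15/2 + 5/18*γ12 - 45/2*γ13 + 5/6*γ23
Summing the partial products and collecting blades:
Answer: -643/54 + 379/6*γ12 - 1031/54*γ13 - 3287/54*γ23


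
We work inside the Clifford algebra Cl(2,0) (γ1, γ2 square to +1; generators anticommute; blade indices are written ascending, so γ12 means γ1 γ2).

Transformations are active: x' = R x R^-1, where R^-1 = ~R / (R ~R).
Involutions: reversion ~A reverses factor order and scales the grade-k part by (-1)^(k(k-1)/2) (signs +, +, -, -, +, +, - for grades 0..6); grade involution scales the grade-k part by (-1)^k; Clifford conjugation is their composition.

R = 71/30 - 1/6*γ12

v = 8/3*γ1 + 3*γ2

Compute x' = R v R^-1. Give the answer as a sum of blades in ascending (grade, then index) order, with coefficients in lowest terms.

~R = 71/30 + 1/6*γ12, and R ~R = 2533/450, so R^-1 = ~R / (2533/450).
R v = 523/90*γ1 + 679/90*γ2
Answer: 5623/2533*γ1 + 25412/7599*γ2


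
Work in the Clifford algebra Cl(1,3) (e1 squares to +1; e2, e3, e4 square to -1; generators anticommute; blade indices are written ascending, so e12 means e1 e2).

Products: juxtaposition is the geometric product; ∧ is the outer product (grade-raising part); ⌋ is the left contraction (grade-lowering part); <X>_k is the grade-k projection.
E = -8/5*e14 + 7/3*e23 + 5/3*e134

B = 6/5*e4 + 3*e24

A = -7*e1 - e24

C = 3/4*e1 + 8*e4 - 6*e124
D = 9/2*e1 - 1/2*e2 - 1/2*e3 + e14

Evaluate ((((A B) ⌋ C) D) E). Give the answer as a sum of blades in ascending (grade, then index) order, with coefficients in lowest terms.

step 1: 3 + 6/5*e2 - 42/5*e14 - 21*e124
step 2: -126 + 9/4*e1 - 252/5*e2 + 24*e4 - 36/5*e14 - 18*e124
step 3: -891/40 - 543*e1 + 81*e2 + 63*e3 + 693/20*e4 + 9027/40*e12 - 9/8*e13 - 225*e14 + 126/5*e23 - 69*e24 + 12*e34 + 234/5*e124 - 18/5*e134 - 9*e1234
step 4: 1536/5 - 1886/25*e1 + 5172/25*e2 + 4506/25*e3 + 34677/40*e4 - 4521/40*e12 - 4521/8*e13 + 4041/25*e14 + 1617/40*e23 + 9727/25*e24 - 3729/5*e34 - 1382*e123 + 396/5*e124 - 1821/40*e134 - 11811/40*e234 - 17508/25*e1234
Answer: 1536/5 - 1886/25*e1 + 5172/25*e2 + 4506/25*e3 + 34677/40*e4 - 4521/40*e12 - 4521/8*e13 + 4041/25*e14 + 1617/40*e23 + 9727/25*e24 - 3729/5*e34 - 1382*e123 + 396/5*e124 - 1821/40*e134 - 11811/40*e234 - 17508/25*e1234


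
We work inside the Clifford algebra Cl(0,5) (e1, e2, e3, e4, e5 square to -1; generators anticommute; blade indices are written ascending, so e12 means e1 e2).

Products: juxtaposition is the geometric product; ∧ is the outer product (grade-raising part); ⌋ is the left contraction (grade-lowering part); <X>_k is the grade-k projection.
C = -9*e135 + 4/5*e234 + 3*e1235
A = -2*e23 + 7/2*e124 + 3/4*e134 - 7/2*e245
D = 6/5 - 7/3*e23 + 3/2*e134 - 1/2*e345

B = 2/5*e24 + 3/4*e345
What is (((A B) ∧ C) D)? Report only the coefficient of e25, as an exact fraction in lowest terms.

step 1: -7/5*e1 + 7/5*e5 - 9/16*e15 + 21/8*e23 - 4/5*e34 - 3/10*e123 + 3/2*e245 + 21/8*e1235
step 2: -28/25*e1234 - 28/25*e2345 + 9/20*e12345
step 3: 56/25*e2 - 9/40*e12 - 196/75*e14 + 27/40*e25 - 196/75*e45 + 28/25*e125 + 21/20*e145 - 168/125*e1234 - 168/125*e2345 + 27/50*e12345
Answer: 27/40


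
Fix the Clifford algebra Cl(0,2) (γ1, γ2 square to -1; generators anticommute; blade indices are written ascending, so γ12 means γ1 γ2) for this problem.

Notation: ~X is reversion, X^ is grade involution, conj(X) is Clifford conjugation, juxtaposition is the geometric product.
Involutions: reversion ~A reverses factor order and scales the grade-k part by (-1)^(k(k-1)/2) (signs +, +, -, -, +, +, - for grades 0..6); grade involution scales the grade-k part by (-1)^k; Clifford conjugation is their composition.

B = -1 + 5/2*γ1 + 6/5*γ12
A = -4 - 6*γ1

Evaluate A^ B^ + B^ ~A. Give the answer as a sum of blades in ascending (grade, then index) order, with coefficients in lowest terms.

first term: 19 + 4*γ1 - 36/5*γ2 - 24/5*γ12
second term: -11 + 16*γ1 - 36/5*γ2 - 24/5*γ12
Answer: 8 + 20*γ1 - 72/5*γ2 - 48/5*γ12


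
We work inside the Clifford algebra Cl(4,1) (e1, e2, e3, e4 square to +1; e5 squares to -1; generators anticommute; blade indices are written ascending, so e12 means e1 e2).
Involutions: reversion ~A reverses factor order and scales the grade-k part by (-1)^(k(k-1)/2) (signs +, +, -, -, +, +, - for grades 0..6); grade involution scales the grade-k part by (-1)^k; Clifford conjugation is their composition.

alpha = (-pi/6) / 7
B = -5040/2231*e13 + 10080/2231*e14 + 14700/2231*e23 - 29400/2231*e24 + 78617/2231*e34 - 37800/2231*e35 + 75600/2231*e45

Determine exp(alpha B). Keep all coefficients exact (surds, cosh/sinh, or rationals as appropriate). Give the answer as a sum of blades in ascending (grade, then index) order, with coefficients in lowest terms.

B^2 term by term: the squares give (-5040/2231)^2*(e13)^2 + (10080/2231)^2*(e14)^2 + (14700/2231)^2*(e23)^2 + (-29400/2231)^2*(e24)^2 + (78617/2231)^2*(e34)^2 + (-37800/2231)^2*(e35)^2 + (75600/2231)^2*(e45)^2 = 25401600/4977361*(-1) + 101606400/4977361*(-1) + 216090000/4977361*(-1) + 864360000/4977361*(-1) + 6180632689/4977361*(-1) + 1428840000/4977361*(+1) + 5715360000/4977361*(+1) = -49 (each basis 2-blade squares to minus the product of its generators' squares); cross terms between blades sharing an index anticommute and cancel; the commuting (index-disjoint) pairs give grade-4 terms 2*c*c'*(blade product), which cancel blade by blade — e1234: -296352000/4977361 + 296352000/4977361 = 0; e1345: -762048000/4977361 + 762048000/4977361 = 0; e2345: 2222640000/4977361 - 2222640000/4977361 = 0 — confirming B is simple. So B^2 = -49.
B^2 = -49 — the negative square puts this in the circular regime; l = 7, alpha*l = -pi/6, so exp(alpha B) = cos(-pi/6) + (sin(-pi/6)/7)*B = sqrt(3)/2 + (-1/14)*B.
Answer: sqrt(3)/2 + 360/2231*e13 - 720/2231*e14 - 1050/2231*e23 + 2100/2231*e24 - 11231/4462*e34 + 2700/2231*e35 - 5400/2231*e45


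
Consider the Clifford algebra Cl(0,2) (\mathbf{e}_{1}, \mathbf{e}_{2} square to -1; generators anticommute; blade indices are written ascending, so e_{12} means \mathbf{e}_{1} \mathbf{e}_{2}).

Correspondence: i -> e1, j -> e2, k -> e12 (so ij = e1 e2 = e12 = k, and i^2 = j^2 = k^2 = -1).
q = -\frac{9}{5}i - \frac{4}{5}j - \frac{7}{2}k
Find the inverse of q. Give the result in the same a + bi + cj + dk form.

In blades: q = -\frac{9}{5} e_{1} - \frac{4}{5} e_{2} - \frac{7}{2} e_{12}.
With qbar = \frac{9}{5} e_{1} + \frac{4}{5} e_{2} + \frac{7}{2} e_{12} (scalar fixed, mapped units negated), q qbar = \frac{1613}{100} (the sum of squared coefficients), so q^-1 = qbar / (\frac{1613}{100}) = \frac{180}{1613} e_{1} + \frac{80}{1613} e_{2} + \frac{350}{1613} e_{12}; translating back:
Answer: \frac{180}{1613}i + \frac{80}{1613}j + \frac{350}{1613}k


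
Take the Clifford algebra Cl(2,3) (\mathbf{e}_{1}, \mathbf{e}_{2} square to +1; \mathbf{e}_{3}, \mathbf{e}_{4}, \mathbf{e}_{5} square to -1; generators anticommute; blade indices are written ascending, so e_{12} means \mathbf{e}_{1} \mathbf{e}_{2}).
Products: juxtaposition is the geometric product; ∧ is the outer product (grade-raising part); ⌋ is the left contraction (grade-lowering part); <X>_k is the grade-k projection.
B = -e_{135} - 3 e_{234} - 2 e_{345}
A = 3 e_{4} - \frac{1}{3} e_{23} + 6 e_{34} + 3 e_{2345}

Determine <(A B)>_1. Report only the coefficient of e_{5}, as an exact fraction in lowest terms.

step 1: 12 e_{2} + e_{4} + 3 e_{5} + 9 e_{23} - 6 e_{35} - 3 e_{124} - \frac{1}{3} e_{125} - 6 e_{145} - \frac{2}{3} e_{245} - 3 e_{1345}
step 2: 12 e_{2} + e_{4} + 3 e_{5}
Answer: 3


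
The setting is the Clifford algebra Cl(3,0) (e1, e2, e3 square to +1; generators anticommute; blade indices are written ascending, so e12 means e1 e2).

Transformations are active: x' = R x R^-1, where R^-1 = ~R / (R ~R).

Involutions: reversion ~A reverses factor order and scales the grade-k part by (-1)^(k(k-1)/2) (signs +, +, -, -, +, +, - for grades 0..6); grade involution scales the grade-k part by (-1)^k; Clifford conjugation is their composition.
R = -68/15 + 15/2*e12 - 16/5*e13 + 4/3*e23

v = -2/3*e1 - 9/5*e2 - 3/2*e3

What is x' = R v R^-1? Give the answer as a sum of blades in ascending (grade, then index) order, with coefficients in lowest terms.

~R = -68/15 - 15/2*e12 + 16/5*e13 - 4/3*e23, and R ~R = 79937/900, so R^-1 = ~R / (79937/900).
R v = -511/90*e1 + 279/25*e2 + 106/15*e3 - 16109/900*e123
Answer: 15454/21801*e1 - 22853/36335*e2 - 193/86*e3


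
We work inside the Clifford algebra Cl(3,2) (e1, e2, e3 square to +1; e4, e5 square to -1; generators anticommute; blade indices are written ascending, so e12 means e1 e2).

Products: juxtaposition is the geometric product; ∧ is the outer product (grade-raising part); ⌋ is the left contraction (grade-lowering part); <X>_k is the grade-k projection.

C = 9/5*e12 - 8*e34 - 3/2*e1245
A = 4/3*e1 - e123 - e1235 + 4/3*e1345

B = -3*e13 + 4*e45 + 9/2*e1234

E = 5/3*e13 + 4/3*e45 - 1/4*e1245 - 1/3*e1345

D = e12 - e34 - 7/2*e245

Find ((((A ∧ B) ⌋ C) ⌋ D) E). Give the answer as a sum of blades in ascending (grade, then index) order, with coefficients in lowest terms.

step 1: 16/3*e145 - 4*e12345
step 2: 8*e2
step 3: -8*e1 - 28*e45
step 4: 112/3 - 40/3*e3 - 7*e12 - 28/3*e13 - 32/3*e145 + 2*e245 + 8/3*e345 - 140/3*e1345
Answer: 112/3 - 40/3*e3 - 7*e12 - 28/3*e13 - 32/3*e145 + 2*e245 + 8/3*e345 - 140/3*e1345


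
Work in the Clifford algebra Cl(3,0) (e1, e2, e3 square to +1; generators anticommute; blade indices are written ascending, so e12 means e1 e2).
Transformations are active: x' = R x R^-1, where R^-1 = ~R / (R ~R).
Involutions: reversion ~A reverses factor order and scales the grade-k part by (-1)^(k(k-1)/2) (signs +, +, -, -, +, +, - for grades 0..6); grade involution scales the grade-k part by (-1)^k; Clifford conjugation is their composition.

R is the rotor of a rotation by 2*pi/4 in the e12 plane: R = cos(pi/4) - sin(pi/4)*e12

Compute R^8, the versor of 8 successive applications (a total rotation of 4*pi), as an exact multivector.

Rotor phase runs at HALF the rotation angle; powers of one rotor simply add phase, so after 8 steps in e12 the phase is 8*pi/4 = 2*pi and R^8 = cos(2*pi) - sin(2*pi)*e12.
cos(2*pi) = 1 and sin(2*pi) = 0, so R^8 = 1. The total rotation 4*pi is 2 full turns, so every vector returns to itself, yet the rotor is +1, back on the identity sheet (an even number of 2*pi turns).
Answer: 1


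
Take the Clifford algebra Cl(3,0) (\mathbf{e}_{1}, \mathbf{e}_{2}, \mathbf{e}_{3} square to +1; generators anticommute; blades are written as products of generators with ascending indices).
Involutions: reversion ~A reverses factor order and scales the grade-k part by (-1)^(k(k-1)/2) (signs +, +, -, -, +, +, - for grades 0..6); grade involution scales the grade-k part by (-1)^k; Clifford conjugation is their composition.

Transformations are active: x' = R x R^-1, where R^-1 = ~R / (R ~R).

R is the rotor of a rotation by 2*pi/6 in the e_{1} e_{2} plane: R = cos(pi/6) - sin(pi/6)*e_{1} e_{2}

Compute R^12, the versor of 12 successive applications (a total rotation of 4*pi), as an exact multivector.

Rotor phase runs at HALF the rotation angle; powers of one rotor simply add phase, so after 12 steps in e_{1} e_{2} the phase is 12*pi/6 = 2 \pi and R^12 = cos(2 \pi) - sin(2 \pi)*e_{1} e_{2}.
cos(2 \pi) = 1 and sin(2 \pi) = 0, so R^12 = 1. The total rotation 4*pi is 2 full turns, so every vector returns to itself, yet the rotor is +1, back on the identity sheet (an even number of 2*pi turns).
Answer: 1


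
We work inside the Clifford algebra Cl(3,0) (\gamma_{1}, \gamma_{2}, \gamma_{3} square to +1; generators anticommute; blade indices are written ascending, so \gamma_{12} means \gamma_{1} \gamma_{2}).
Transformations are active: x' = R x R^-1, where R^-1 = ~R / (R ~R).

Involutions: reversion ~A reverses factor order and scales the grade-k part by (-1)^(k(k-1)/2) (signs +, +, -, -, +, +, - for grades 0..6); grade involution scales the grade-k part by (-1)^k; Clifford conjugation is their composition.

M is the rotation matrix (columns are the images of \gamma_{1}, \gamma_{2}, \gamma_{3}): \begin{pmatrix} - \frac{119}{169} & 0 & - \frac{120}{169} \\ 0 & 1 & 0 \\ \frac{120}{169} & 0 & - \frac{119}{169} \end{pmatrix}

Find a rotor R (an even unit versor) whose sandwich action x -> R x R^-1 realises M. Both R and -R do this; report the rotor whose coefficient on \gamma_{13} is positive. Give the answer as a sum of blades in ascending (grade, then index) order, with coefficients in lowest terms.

Method: write R = a + b12*\gamma_{12} + b13*\gamma_{13} + b23*\gamma_{23} with a^2 + b12^2 + b13^2 + b23^2 = 1 (so R^-1 = ~R). Expanding the columns R e_j ~R gives tr M = 4a^2 - 1 and, from the antisymmetric part, M21 - M12 = -4a*b12, M13 - M31 = 4a*b13, M32 - M23 = -4a*b23.
Here tr M = -\frac{69}{169}, so a^2 = (1 + tr M)/4 = \frac{25}{169} and a = ±\frac{5}{13}. Taking a = \frac{5}{13}: M21 - M12 = 0, M13 - M31 = -\frac{240}{169}, M32 - M23 = 0, giving b12 = 0, b13 = -\frac{12}{13}, b23 = 0, i.e. R = \frac{5}{13} - \frac{12}{13} \gamma_{13}.
Its \gamma_{13} coefficient is negative, so report the other preimage -R.
Answer: -\frac{5}{13} + \frac{12}{13} \gamma_{13}. Uniqueness: Spin(3) -> SO(3) maps R and -R to the same rotation of trace -\frac{69}{169}; fixing the sign of the \gamma_{13} coefficient removes the ambiguity.


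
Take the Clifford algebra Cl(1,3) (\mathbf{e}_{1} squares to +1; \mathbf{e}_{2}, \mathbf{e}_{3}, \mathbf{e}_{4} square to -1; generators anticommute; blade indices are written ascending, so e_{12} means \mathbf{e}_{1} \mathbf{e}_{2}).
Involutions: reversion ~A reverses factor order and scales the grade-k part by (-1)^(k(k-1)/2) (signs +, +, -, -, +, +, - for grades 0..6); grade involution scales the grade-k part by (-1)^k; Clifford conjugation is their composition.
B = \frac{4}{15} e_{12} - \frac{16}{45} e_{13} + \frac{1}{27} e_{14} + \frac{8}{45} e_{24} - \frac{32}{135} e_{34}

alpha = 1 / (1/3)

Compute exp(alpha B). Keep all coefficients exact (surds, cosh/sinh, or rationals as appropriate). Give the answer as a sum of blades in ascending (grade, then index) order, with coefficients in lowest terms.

B^2 term by term: the squares give (\frac{4}{15})^2*(e_{12})^2 + (-\frac{16}{45})^2*(e_{13})^2 + (\frac{1}{27})^2*(e_{14})^2 + (\frac{8}{45})^2*(e_{24})^2 + (-\frac{32}{135})^2*(e_{34})^2 = \frac{16}{225}*(+1) + \frac{256}{2025}*(+1) + \frac{1}{729}*(+1) + \frac{64}{2025}*(-1) + \frac{1024}{18225}*(-1) = \frac{1}{9} (each basis 2-blade squares to minus the product of its generators' squares); cross terms between blades sharing an index anticommute and cancel; the commuting (index-disjoint) pairs give grade-4 terms 2*c*c'*(blade product), which cancel blade by blade — e_{1234}: -\frac{256}{2025} + \frac{256}{2025} = 0 — confirming B is simple. So B^2 = \frac{1}{9}.
B^2 = \frac{1}{9} — since the square is positive, the closed form is hyperbolic: l = \frac{1}{3}, alpha*l = 1, so exp(alpha B) = cosh(1) + (sinh(1)/(\frac{1}{3}))*B = \cosh{\left(1 \right)} + (3 \sinh{\left(1 \right)})*B.
Answer: \cosh{\left(1 \right)} + \frac{4 \sinh{\left(1 \right)}}{5} e_{12} - \frac{16 \sinh{\left(1 \right)}}{15} e_{13} + \frac{\sinh{\left(1 \right)}}{9} e_{14} + \frac{8 \sinh{\left(1 \right)}}{15} e_{24} - \frac{32 \sinh{\left(1 \right)}}{45} e_{34}


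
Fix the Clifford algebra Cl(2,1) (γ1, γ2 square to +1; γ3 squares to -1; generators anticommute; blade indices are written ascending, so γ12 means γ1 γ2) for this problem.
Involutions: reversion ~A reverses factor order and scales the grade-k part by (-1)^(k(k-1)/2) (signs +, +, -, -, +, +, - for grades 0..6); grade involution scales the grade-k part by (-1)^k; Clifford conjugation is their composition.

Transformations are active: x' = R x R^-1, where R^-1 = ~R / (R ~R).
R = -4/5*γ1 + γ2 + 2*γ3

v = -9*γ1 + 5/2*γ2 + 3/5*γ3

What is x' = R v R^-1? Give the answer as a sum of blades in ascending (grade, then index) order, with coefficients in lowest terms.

~R = -4/5*γ1 + γ2 + 2*γ3, and R ~R = -59/25, so R^-1 = ~R / (-59/25).
R v = 17/2 + 7*γ12 + 438/25*γ13 - 22/5*γ23
Answer: 871/59*γ1 - 1145/118*γ2 - 4427/295*γ3


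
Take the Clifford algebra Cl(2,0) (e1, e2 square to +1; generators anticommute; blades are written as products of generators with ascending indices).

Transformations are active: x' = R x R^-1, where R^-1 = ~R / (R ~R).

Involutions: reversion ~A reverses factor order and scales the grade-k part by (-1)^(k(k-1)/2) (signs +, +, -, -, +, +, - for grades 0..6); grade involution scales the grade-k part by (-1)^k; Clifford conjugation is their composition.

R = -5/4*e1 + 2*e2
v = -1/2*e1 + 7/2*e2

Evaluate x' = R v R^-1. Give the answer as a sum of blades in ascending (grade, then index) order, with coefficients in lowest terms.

~R = -5/4*e1 + 2*e2, and R ~R = 89/16, so R^-1 = ~R / (89/16).
R v = 61/8 - 27/8*e1 e2
Answer: -521/178*e1 + 353/178*e2


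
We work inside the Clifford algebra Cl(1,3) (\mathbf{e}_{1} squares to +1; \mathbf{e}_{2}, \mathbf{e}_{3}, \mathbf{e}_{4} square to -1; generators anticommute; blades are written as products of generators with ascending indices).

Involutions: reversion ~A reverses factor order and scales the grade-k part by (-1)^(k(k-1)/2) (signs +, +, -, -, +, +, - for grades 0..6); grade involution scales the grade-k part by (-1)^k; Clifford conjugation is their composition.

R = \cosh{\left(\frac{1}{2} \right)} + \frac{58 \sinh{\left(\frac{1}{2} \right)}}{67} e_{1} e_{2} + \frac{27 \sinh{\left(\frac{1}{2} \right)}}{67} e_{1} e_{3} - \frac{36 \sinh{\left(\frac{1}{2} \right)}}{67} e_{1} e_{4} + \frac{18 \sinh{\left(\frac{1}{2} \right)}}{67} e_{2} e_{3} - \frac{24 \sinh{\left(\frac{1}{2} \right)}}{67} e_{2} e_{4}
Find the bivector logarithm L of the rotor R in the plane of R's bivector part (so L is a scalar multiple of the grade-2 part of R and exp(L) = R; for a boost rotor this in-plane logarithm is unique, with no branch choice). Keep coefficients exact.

The scalar part of R is \cosh{\left(\frac{1}{2} \right)}, giving the rapidity magnitude (cosh is even); the bivector part supplies orientation, its quotient by sinh of the rapidity is the plane, and L = rapidity * plane — unique in that plane, since flipping both signs leaves L unchanged.
Concretely: cosh(rapidity) = \cosh{\left(\frac{1}{2} \right)} gives rapidity = ±\frac{1}{2}, and since rapidity/sinh(rapidity) is even the sign is immaterial: L = (rapidity/sinh(rapidity)) * <R>_2 = (\frac{1}{2 \sinh{\left(\frac{1}{2} \right)}}) * <R>_2.
Answer: \frac{29}{67} e_{1} e_{2} + \frac{27}{134} e_{1} e_{3} - \frac{18}{67} e_{1} e_{4} + \frac{9}{67} e_{2} e_{3} - \frac{12}{67} e_{2} e_{4}


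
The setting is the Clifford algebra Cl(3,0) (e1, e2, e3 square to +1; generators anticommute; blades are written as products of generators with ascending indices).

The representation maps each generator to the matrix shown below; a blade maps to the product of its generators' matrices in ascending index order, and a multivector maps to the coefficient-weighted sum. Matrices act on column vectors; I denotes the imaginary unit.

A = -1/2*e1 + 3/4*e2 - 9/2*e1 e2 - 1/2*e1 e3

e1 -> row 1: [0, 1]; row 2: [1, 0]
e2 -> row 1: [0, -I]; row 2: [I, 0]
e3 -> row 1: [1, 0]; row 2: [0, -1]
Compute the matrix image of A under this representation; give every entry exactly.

Bivector images (products of the table entries): rho(e1 e2) = rho(e1)rho(e2) = row 1: [I, 0]; row 2: [0, -I]; rho(e1 e3) = rho(e1)rho(e3) = row 1: [0, -1]; row 2: [1, 0].
M = (-1/2)*rho(e1) + (3/4)*rho(e2) + (-9/2)*rho(e1 e2) + (-1/2)*rho(e1 e3), summed entrywise:
Answer: row 1: [-9*I/2, -3*I/4]; row 2: [-1 + 3*I/4, 9*I/2]


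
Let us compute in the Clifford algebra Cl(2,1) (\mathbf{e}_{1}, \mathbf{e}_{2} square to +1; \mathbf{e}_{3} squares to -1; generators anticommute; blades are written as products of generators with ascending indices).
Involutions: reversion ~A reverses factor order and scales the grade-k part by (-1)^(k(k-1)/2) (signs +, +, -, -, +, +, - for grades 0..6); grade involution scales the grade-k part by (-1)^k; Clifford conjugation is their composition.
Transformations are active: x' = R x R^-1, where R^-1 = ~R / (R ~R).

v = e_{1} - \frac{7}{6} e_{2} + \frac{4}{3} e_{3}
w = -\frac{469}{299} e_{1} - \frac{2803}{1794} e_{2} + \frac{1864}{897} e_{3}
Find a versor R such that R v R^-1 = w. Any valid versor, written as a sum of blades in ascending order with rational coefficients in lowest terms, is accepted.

Here q(v) = q(w) = \frac{7}{12}; the classical choice R = v + w = -\frac{170}{299} e_{1} - \frac{816}{299} e_{2} + \frac{1020}{299} e_{3} then realises v -> w under the sandwich.
Answer: -\frac{170}{299} e_{1} - \frac{816}{299} e_{2} + \frac{1020}{299} e_{3}


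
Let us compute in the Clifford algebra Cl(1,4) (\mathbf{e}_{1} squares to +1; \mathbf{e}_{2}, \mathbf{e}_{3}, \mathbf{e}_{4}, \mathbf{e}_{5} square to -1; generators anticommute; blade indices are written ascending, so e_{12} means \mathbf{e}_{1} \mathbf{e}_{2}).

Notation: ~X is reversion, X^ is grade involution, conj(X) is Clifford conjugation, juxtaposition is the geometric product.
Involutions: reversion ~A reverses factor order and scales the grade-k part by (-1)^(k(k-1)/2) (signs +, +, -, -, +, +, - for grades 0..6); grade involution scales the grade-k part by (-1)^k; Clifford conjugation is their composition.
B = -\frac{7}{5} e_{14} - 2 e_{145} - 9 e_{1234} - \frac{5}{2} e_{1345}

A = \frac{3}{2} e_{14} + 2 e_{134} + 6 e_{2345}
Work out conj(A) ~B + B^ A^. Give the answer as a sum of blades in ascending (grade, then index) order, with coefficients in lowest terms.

first term: -\frac{21}{10} + 18 e_{2} - \frac{14}{5} e_{3} + 2 e_{5} - 15 e_{12} + 54 e_{15} + \frac{27}{2} e_{23} - \frac{31}{4} e_{35} - 12 e_{123} + \frac{42}{5} e_{1235}
second term: -\frac{21}{10} + 18 e_{2} - \frac{14}{5} e_{3} + 8 e_{5} + 15 e_{12} - 54 e_{15} - \frac{27}{2} e_{23} - \frac{1}{4} e_{35} - 12 e_{123} + \frac{42}{5} e_{1235}
Answer: -\frac{21}{5} + 36 e_{2} - \frac{28}{5} e_{3} + 10 e_{5} - 8 e_{35} - 24 e_{123} + \frac{84}{5} e_{1235}


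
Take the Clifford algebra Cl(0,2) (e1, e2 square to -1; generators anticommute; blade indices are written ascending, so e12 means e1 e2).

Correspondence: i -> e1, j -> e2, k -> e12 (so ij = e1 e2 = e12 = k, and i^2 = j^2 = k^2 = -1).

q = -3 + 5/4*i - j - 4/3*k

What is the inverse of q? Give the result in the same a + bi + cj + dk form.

In blades: q = -3 + 5/4*e1 - e2 - 4/3*e12.
With qbar = -3 - 5/4*e1 + e2 + 4/3*e12 (scalar fixed, mapped units negated), q qbar = 1921/144 (the sum of squared coefficients), so q^-1 = qbar / (1921/144) = -432/1921 - 180/1921*e1 + 144/1921*e2 + 192/1921*e12; translating back:
Answer: -432/1921 - 180/1921*i + 144/1921*j + 192/1921*k


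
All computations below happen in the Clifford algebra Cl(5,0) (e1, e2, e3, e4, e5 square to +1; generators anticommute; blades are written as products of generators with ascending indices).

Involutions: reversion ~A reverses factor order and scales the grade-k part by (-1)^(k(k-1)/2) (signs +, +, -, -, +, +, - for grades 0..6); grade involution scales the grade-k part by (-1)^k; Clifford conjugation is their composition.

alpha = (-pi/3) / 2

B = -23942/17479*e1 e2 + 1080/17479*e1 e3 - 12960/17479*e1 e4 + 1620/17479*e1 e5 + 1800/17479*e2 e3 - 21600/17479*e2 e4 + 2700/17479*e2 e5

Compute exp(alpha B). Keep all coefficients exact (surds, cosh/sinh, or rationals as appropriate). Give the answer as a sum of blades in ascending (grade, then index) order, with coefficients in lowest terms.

B^2 term by term: the squares give (-23942/17479)^2*(e1 e2)^2 + (1080/17479)^2*(e1 e3)^2 + (-12960/17479)^2*(e1 e4)^2 + (1620/17479)^2*(e1 e5)^2 + (1800/17479)^2*(e2 e3)^2 + (-21600/17479)^2*(e2 e4)^2 + (2700/17479)^2*(e2 e5)^2 = 573219364/305515441*(-1) + 1166400/305515441*(-1) + 167961600/305515441*(-1) + 2624400/305515441*(-1) + 3240000/305515441*(-1) + 466560000/305515441*(-1) + 7290000/305515441*(-1) = -4 (each basis 2-blade squares to minus the product of its generators' squares); cross terms between blades sharing an index anticommute and cancel; the commuting (index-disjoint) pairs give grade-4 terms 2*c*c'*(blade product), which cancel blade by blade — e1 e2 e3 e4: 46656000/305515441 - 46656000/305515441 = 0; e1 e2 e3 e5: -5832000/305515441 + 5832000/305515441 = 0; e1 e2 e4 e5: 69984000/305515441 - 69984000/305515441 = 0 — confirming B is simple. So B^2 = -4.
B^2 = -4 — since the square is negative, the closed form is circular: l = 2, alpha*l = -pi/3, so exp(alpha B) = cos(-pi/3) + (sin(-pi/3)/2)*B = 1/2 + (-sqrt(3)/4)*B.
Answer: 1/2 + 11971*sqrt(3)/34958*e1 e2 - 270*sqrt(3)/17479*e1 e3 + 3240*sqrt(3)/17479*e1 e4 - 405*sqrt(3)/17479*e1 e5 - 450*sqrt(3)/17479*e2 e3 + 5400*sqrt(3)/17479*e2 e4 - 675*sqrt(3)/17479*e2 e5


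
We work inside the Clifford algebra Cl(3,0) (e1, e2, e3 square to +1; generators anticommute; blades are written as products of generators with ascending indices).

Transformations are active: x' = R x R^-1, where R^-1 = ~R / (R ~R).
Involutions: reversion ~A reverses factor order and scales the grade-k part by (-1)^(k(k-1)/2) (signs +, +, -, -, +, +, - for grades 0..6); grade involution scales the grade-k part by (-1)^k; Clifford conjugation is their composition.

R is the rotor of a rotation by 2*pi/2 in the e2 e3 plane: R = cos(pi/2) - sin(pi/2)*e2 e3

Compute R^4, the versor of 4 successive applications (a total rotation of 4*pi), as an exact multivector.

The rotor phase is half the rotation angle and phases add under composition, so 4 steps in the e2 e3 plane accumulate phase 4*(pi/2) = 2*pi: R^4 = cos(2*pi) - sin(2*pi)*e2 e3.
cos(2*pi) = 1 and sin(2*pi) = 0, so R^4 = 1. The total rotation 4*pi is 2 full turns, so every vector returns to itself, yet the rotor is +1, back on the identity sheet (an even number of 2*pi turns).
Answer: 1


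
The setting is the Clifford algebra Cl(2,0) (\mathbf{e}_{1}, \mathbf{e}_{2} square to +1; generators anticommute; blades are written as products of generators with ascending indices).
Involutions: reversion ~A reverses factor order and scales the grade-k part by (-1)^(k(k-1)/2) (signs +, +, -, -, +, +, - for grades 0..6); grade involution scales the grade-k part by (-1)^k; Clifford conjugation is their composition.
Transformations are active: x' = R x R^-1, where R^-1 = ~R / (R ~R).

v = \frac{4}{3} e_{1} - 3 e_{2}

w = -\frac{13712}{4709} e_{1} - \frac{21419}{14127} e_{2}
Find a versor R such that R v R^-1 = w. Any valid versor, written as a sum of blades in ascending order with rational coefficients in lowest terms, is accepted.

Why this works: both vectors square to \frac{97}{9}, so q(v) = q(w) and R = v + w = -\frac{22300}{14127} e_{1} - \frac{63800}{14127} e_{2} carries v to w — its own direction survives, the complement (v - w)/2 flips.
Answer: -\frac{22300}{14127} e_{1} - \frac{63800}{14127} e_{2}


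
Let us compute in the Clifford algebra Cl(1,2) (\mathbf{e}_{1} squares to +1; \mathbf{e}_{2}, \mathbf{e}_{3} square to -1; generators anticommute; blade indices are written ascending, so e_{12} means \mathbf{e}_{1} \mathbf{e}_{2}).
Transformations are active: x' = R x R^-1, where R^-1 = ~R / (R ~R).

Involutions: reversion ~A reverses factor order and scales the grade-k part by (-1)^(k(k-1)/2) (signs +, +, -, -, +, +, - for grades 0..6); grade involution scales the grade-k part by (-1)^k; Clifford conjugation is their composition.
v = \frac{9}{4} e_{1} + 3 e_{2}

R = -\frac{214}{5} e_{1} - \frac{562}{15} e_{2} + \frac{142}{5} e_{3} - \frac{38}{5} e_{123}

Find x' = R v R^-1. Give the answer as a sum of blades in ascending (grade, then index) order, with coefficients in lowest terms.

~R = -\frac{214}{5} e_{1} - \frac{562}{15} e_{2} + \frac{142}{5} e_{3} + \frac{38}{5} e_{123}, and R ~R = -\frac{14432}{45}, so R^-1 = ~R / (-\frac{14432}{45}).
R v = \frac{161}{10} - \frac{441}{10} e_{12} - \frac{867}{10} e_{13} - \frac{1023}{10} e_{23}
Answer: -\frac{10107}{3608} e_{1} - \frac{60387}{18040} e_{2} - \frac{6867}{9020} e_{3}


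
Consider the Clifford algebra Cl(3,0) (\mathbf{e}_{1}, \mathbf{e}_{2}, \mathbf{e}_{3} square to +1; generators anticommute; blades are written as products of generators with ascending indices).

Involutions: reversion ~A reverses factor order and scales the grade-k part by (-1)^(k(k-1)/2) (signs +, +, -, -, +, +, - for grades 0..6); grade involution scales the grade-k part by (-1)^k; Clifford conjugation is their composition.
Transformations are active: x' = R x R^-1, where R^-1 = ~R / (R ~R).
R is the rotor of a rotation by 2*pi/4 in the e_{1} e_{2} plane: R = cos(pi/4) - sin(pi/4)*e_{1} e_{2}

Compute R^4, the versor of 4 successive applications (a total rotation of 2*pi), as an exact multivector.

Rotor phase runs at HALF the rotation angle; powers of one rotor simply add phase, so after 4 steps in e_{1} e_{2} the phase is 4*pi/4 = \pi and R^4 = cos(\pi) - sin(\pi)*e_{1} e_{2}.
cos(\pi) = -1 and sin(\pi) = 0, so R^4 = -1. The total rotation 2*pi is 1 full turn, so every vector returns to itself, yet the rotor is -1, on the OTHER sheet of the double cover (an odd number of 2*pi turns).
Answer: -1
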